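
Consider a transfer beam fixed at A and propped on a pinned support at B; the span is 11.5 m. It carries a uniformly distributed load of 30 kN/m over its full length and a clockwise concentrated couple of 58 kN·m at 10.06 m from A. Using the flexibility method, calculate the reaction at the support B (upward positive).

Release the roller at B. Primary structure: cantilever fixed at A.
Free-end deflection of the primary structure under the applied loading (downward +):
  UDL 30: wL⁴/(8EI) = 65588/EI
  clockwise couple 58 at a = 10.06: M₀a(2L − a)/(2EI) = 3775/EI
  δ_0 = 69363/EI
Flexibility coefficient — unit upward force at B: δ_{BB} = L³/(3EI) = 507/EI.
Compatibility at B: δ_0 − R_B·δ_{BB} = 0, so R_B = 69363/507 = 136.8 kN.

R_B = 136.8 kN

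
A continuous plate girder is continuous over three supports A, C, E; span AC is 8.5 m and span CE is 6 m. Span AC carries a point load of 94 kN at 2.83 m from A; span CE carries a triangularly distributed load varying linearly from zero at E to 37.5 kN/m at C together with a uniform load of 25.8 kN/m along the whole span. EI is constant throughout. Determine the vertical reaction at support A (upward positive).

Release continuity at C by inserting a hinge; the redundant is the internal moment M_C. The primary structure is two simply-supported spans AC and CE.
End slopes at the hinge C, treating each span as simply supported:
  span AC: point load 94 at a = 2.83: Pab(L + a)/(6LEI) = 335.1/EI
  span CE: triangular load, peak 37.5: w₀L³/(45EI) = 180/EI
  span CE: UDL 25.8: wL³/(24EI) = 232.2/EI
  relative rotation θ_0 = (335.1 + 412.2)/EI = 747.3/EI
A unit hogging moment at C produces rotation L₁/(3EI) + L₂/(3EI) = 4.833/EI.
Compatibility: M_C·(L₁+L₂)/(3EI) = θ_0, giving M_C = 154.6 kN·m (hogging).
Span AC, ΣM about A with M_C applied at C: R_C^{AC}·8.5 = 266 + 154.6, so R_C^{AC} = 49.49 kN and R_A = 94 − 49.49 = 44.51 kN.

R_A = 44.51 kN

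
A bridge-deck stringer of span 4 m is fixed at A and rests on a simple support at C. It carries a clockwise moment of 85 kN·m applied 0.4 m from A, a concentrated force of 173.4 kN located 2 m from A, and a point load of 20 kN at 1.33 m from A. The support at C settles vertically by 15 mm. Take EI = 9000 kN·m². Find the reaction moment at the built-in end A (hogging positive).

M_A = 230.9 kN·m

Release the roller at C. Primary structure: cantilever fixed at A.
Primary-structure tip deflection at C by superposition:
  clockwise couple 85 at a = 0.4: M₀a(2L − a)/(2EI) = 129.2/EI
  point load 173.4 at a = 2: Pa²(3L − a)/(6EI) = 1156/EI
  point load 20 at a = 1.33: Pa²(3L − a)/(6EI) = 62.91/EI
  δ_0 = 1348/EI
Tip deflection under a unit load at C: L³/(3EI) = 21.33/EI.
With EI = 9000 kN·m²: δ_0 = 0.14979 m and δ_{CC} = 0.00237 m/kN.
Compatibility — the beam at C must follow the support down by 0.015 m: δ_0 − R_C·δ_{CC} = 0.015, so R_C = (0.14979 − 0.015)/0.00237 = 56.86 kN.
Moment equilibrium about A: M_A = Σ(load moments about A) − R_C·L = 458.4 − 56.86×4 = 230.9 kN·m.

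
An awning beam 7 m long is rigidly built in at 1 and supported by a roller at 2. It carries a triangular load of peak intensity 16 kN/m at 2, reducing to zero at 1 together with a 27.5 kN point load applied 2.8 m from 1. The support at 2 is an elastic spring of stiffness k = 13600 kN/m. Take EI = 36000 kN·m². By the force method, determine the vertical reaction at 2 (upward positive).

R_2 = 35.69 kN

Remove the prop at 2; the released (primary) structure is a cantilever built in at 1.
Free-end deflection of the primary structure under the applied loading (downward +):
  triangular load, peak 16 at the free end: 11w₀L⁴/(120EI) = 3521/EI
  point load 27.5 at a = 2.8: Pa²(3L − a)/(6EI) = 654/EI
  δ_0 = 4175/EI
Tip deflection under a unit load at 2: L³/(3EI) = 114.3/EI.
With EI = 36000 kN·m²: δ_0 = 0.11598 m and δ_{22} = 0.003176 m/kN.
Compatibility — the spring shortens by R_2/k under the reaction it provides: δ_0 − R_2·δ_{22} = R_2/k. With 1/k = 0.000074 m/kN, R_2 = δ_0 / (δ_{22} + 1/k) = 0.11598 / (0.003176 + 0.000074) = 35.69 kN.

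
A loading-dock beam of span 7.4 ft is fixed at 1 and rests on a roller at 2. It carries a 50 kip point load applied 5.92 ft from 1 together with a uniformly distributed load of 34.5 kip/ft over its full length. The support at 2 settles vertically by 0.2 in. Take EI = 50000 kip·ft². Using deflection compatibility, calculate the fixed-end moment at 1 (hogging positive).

M_1 = 317.3 kip·ft

Release the roller at 2. Primary structure: cantilever fixed at 1.
Primary-structure tip deflection at 2 by superposition:
  point load 50 at a = 5.92: Pa²(3L − a)/(6EI) = 4755/EI
  UDL 34.5: wL⁴/(8EI) = 12932/EI
  δ_0 = 17686/EI
Flexibility coefficient — unit upward force at 2: δ_{22} = L³/(3EI) = 135.1/EI.
With EI = 50000 kip·ft²: δ_0 = 0.35373 ft and δ_{22} = 0.002701 ft/kip.
Compatibility — the beam at 2 must follow the support down by 0.01667 ft: δ_0 − R_2·δ_{22} = 0.01667, so R_2 = (0.35373 − 0.01667)/0.002701 = 124.8 kip.
Moment equilibrium about 1: M_1 = Σ(load moments about 1) − R_2·L = 1241 − 124.8×7.4 = 317.3 kip·ft.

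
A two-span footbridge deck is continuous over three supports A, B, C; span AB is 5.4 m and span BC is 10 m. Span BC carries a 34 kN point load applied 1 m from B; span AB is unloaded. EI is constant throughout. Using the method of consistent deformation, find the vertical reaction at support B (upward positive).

Release continuity at B by inserting a hinge; the redundant is the internal moment M_B. The primary structure is two simply-supported spans AB and BC.
End slopes at the hinge B, treating each span as simply supported:
  span BC: point load 34 at a = 1: Pab(L + b)/(6LEI) = 96.9/EI
  relative rotation θ_0 = (0 + 96.9)/EI = 96.9/EI
A unit hogging moment at B produces rotation L₁/(3EI) + L₂/(3EI) = 5.133/EI.
Slope continuity at B: θ_0 = M_B·5.133/EI, so M_B = 96.9/5.133 = 18.88 kN·m (hogging).
Span AB, ΣM about A with M_B applied at B: R_B^{AB}·5.4 = 0 + 18.88, so R_B^{AB} = 3.496 kN and R_A = 0 − 3.496 = -3.496 kN.
Span BC, ΣM about C: R_B^{BC}·10 = 306 + 18.88, so R_B^{BC} = 32.49 kN and R_C = 34 − 32.49 = 1.512 kN.
R_B = 3.496 + 32.49 = 35.98 kN.

R_B = 35.98 kN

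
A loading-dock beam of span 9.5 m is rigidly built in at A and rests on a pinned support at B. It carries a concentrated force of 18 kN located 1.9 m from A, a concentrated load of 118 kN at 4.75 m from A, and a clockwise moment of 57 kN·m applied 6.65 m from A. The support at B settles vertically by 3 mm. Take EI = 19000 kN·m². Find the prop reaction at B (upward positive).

R_B = 45.87 kN

Take the reaction at B as the redundant and release it; the primary structure is a cantilever fixed at A.
Free-end deflection of the primary structure under the applied loading (downward +):
  point load 18 at a = 1.9: Pa²(3L − a)/(6EI) = 288.1/EI
  point load 118 at a = 4.75: Pa²(3L − a)/(6EI) = 10539/EI
  clockwise couple 57 at a = 6.65: M₀a(2L − a)/(2EI) = 2341/EI
  δ_0 = 13167/EI
Tip deflection under a unit load at B: L³/(3EI) = 285.8/EI.
With EI = 19000 kN·m²: δ_0 = 0.69301 m and δ_{BB} = 0.015042 m/kN.
Compatibility — the beam at B must follow the support down by 0.003 m: δ_0 − R_B·δ_{BB} = 0.003, so R_B = (0.69301 − 0.003)/0.015042 = 45.87 kN.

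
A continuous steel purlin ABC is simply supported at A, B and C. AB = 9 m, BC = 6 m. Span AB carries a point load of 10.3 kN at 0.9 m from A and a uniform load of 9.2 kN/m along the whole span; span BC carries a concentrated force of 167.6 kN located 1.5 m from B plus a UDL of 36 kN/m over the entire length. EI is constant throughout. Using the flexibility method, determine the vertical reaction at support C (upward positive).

R_C = 118.3 kN

Take M_B as the redundant. Released structure: two simple spans AB and BC with a hinge at B.
Rotations at B on the released spans (each span's end-slope, ×1/EI):
  span AB: point load 10.3 at a = 0.9: Pab(L + a)/(6LEI) = 13.77/EI
  span AB: UDL 9.2: wL³/(24EI) = 279.4/EI
  span BC: point load 167.6 at a = 1.5: Pab(L + b)/(6LEI) = 330/EI
  span BC: UDL 36: wL³/(24EI) = 324/EI
  relative rotation θ_0 = (293.2 + 654)/EI = 947.2/EI
A unit hogging moment at B produces rotation L₁/(3EI) + L₂/(3EI) = 5/EI.
Compatibility: M_B·(L₁+L₂)/(3EI) = θ_0, giving M_B = 189.4 kN·m (hogging).
Span BC, ΣM about C: R_B^{BC}·6 = 1402 + 189.4, so R_B^{BC} = 265.3 kN and R_C = 383.6 − 265.3 = 118.3 kN.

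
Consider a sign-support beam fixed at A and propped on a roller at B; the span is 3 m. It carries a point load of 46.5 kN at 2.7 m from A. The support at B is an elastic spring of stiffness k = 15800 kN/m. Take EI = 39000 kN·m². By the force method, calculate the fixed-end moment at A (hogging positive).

M_A = 32.44 kN·m

Remove the prop at B; the released (primary) structure is a cantilever built in at A.
Deflection at B on the released cantilever, summing each load's contribution:
  point load 46.5 at a = 2.7: Pa²(3L − a)/(6EI) = 355.9/EI
Tip deflection under a unit load at B: L³/(3EI) = 9/EI.
With EI = 39000 kN·m²: δ_0 = 0.009127 m and δ_{BB} = 0.000231 m/kN.
Compatibility — the spring shortens by R_B/k under the reaction it provides: δ_0 − R_B·δ_{BB} = R_B/k. With 1/k = 0.000063 m/kN, R_B = δ_0 / (δ_{BB} + 1/k) = 0.009127 / (0.000231 + 0.000063) = 31.04 kN.
Moment equilibrium about A: M_A = Σ(load moments about A) − R_B·L = 125.5 − 31.04×3 = 32.44 kN·m.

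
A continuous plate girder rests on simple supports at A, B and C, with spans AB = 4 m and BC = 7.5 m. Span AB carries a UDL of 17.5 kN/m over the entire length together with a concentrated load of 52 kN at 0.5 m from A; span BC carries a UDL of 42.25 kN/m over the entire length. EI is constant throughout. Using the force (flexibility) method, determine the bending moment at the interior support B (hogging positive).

M_B = 210.4 kN·m

Release continuity at B by inserting a hinge; the redundant is the internal moment M_B. The primary structure is two simply-supported spans AB and BC.
Rotations at B on the released spans (each span's end-slope, ×1/EI):
  span AB: UDL 17.5: wL³/(24EI) = 46.67/EI
  span AB: point load 52 at a = 0.5: Pab(L + a)/(6LEI) = 17.06/EI
  span BC: UDL 42.25: wL³/(24EI) = 742.7/EI
  relative rotation θ_0 = (63.73 + 742.7)/EI = 806.4/EI
A unit hogging moment at B produces rotation L₁/(3EI) + L₂/(3EI) = 3.833/EI.
Slope continuity at B: θ_0 = M_B·3.833/EI, so M_B = 806.4/3.833 = 210.4 kN·m (hogging).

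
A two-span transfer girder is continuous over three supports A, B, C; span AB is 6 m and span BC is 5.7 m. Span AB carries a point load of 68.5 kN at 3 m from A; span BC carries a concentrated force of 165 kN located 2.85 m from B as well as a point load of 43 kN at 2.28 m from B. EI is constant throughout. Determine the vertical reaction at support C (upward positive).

Take M_B as the redundant. Released structure: two simple spans AB and BC with a hinge at B.
End slopes at the hinge B, treating each span as simply supported:
  span AB: point load 68.5 at a = 3: Pab(L + a)/(6LEI) = 154.1/EI
  span BC: point load 165 at a = 2.85: Pab(L + b)/(6LEI) = 335.1/EI
  span BC: point load 43 at a = 2.28: Pab(L + b)/(6LEI) = 89.41/EI
  relative rotation θ_0 = (154.1 + 424.5)/EI = 578.6/EI
A unit hogging moment at B produces rotation L₁/(3EI) + L₂/(3EI) = 3.9/EI.
Compatibility: M_B·(L₁+L₂)/(3EI) = θ_0, giving M_B = 148.4 kN·m (hogging).
Span BC, ΣM about C: R_B^{BC}·5.7 = 617.3 + 148.4, so R_B^{BC} = 134.3 kN and R_C = 208 − 134.3 = 73.67 kN.

R_C = 73.67 kN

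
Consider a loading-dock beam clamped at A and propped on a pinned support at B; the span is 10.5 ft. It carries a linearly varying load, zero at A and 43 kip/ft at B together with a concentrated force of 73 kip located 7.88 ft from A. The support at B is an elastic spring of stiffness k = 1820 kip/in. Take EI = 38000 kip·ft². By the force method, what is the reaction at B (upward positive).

R_B = 169.6 kip

Release the roller at B. Primary structure: cantilever fixed at A.
Downward deflection at the released point B due to the loads:
  triangular load, peak 43 at the free end: 11w₀L⁴/(120EI) = 47911/EI
  point load 73 at a = 7.88: Pa²(3L − a)/(6EI) = 17844/EI
  δ_0 = 65756/EI
Flexibility coefficient — unit upward force at B: δ_{BB} = L³/(3EI) = 385.9/EI.
With EI = 38000 kip·ft²: δ_0 = 1.7304 ft and δ_{BB} = 0.010155 ft/kip.
Compatibility — the spring shortens by R_B/k under the reaction it provides: δ_0 − R_B·δ_{BB} = R_B/k. With 1/k = 1/(1820×12) ft/kip = 0.000046 ft/kip, R_B = δ_0 / (δ_{BB} + 1/k) = 1.7304 / (0.010155 + 0.000046) = 169.6 kip.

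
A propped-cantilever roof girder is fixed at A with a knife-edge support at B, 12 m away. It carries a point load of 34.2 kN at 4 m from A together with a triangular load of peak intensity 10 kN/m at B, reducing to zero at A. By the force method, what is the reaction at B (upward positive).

Release the roller at B. Primary structure: cantilever fixed at A.
Deflection at B on the released cantilever, summing each load's contribution:
  point load 34.2 at a = 4: Pa²(3L − a)/(6EI) = 2918/EI
  triangular load, peak 10 at the free end: 11w₀L⁴/(120EI) = 19008/EI
  δ_0 = 21926/EI
Tip deflection under a unit load at B: L³/(3EI) = 576/EI.
The prop prevents deflection at B: R_B = δ_0/δ_{BB} = 21926/576 = 38.07 kN.

R_B = 38.07 kN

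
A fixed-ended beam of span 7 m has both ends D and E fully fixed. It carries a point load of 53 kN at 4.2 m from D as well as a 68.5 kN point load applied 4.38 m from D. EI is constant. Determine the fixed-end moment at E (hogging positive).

M_E = 123.7 kN·m

Take the two fixed-end moments M_D, M_E as redundants; the released structure is the simple span DE.
End rotations of the released simple span under the applied load (×1/EI):
  at D: point load 53 at a = 4.2: Pab(L + b)/(6LEI) = 145.4/EI
  at E: point load 53 at a = 4.2: Pab(L + a)/(6LEI) = 166.2/EI
  at D: point load 68.5 at a = 4.38: Pab(L + b)/(6LEI) = 180/EI
  at E: point load 68.5 at a = 4.38: Pab(L + a)/(6LEI) = 213/EI
  θ_D0 = 325.5/EI,  θ_E0 = 379.2/EI
Flexibility coefficients: a unit moment at one end gives L/(3EI) there and L/(6EI) at the far end, so f₁₁ = f₂₂ = 2.333/EI and f₁₂ = f₂₁ = 1.167/EI.
Compatibility — zero rotation at each built-in end:
  2.333 M_D + 1.167 M_E = 325.5
  1.167 M_D + 2.333 M_E = 379.2
Solving the pair gives M_D = 77.65 kN·m and M_E = 123.7 kN·m (hogging).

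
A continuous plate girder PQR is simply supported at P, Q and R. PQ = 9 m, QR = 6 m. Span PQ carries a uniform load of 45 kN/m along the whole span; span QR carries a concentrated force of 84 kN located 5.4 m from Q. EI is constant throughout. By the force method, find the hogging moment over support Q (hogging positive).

Take M_Q as the redundant. Released structure: two simple spans PQ and QR with a hinge at Q.
End slopes at the hinge Q, treating each span as simply supported:
  span PQ: UDL 45: wL³/(24EI) = 1367/EI
  span QR: point load 84 at a = 5.4: Pab(L + b)/(6LEI) = 49.9/EI
  relative rotation θ_0 = (1367 + 49.9)/EI = 1417/EI
A unit hogging moment at Q produces rotation L₁/(3EI) + L₂/(3EI) = 5/EI.
Slope continuity at Q: θ_0 = M_Q·5/EI, so M_Q = 1417/5 = 283.4 kN·m (hogging).

M_Q = 283.4 kN·m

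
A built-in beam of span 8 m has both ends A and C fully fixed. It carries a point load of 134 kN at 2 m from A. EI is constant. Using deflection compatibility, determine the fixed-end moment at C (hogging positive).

M_C = 50.25 kN·m

Take the two fixed-end moments M_A, M_C as redundants; the released structure is the simple span AC.
Simple-span end rotations at A and C under the given loads:
  at A: point load 134 at a = 2: Pab(L + b)/(6LEI) = 469/EI
  at C: point load 134 at a = 2: Pab(L + a)/(6LEI) = 335/EI
  θ_A0 = 469/EI,  θ_C0 = 335/EI
Flexibility coefficients: a unit moment at one end gives L/(3EI) there and L/(6EI) at the far end, so f₁₁ = f₂₂ = 2.667/EI and f₁₂ = f₂₁ = 1.333/EI.
Compatibility — zero rotation at each built-in end:
  2.667 M_A + 1.333 M_C = 469
  1.333 M_A + 2.667 M_C = 335
Solving the pair gives M_A = 150.8 kN·m and M_C = 50.25 kN·m (hogging).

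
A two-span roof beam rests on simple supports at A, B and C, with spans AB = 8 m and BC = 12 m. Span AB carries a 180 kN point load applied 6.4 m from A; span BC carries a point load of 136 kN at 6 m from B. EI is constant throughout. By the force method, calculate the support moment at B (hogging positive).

M_B = 266.5 kN·m

Release continuity at B by inserting a hinge; the redundant is the internal moment M_B. The primary structure is two simply-supported spans AB and BC.
End slopes at the hinge B, treating each span as simply supported:
  span AB: point load 180 at a = 6.4: Pab(L + a)/(6LEI) = 553/EI
  span BC: point load 136 at a = 6: Pab(L + b)/(6LEI) = 1224/EI
  relative rotation θ_0 = (553 + 1224)/EI = 1777/EI
A unit hogging moment at B produces rotation L₁/(3EI) + L₂/(3EI) = 6.667/EI.
Slope continuity at B: θ_0 = M_B·6.667/EI, so M_B = 1777/6.667 = 266.5 kN·m (hogging).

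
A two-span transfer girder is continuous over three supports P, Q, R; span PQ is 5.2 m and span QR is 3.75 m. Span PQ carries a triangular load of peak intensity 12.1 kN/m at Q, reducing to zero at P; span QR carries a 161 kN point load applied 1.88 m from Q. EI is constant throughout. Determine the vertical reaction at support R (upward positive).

Release continuity at Q by inserting a hinge; the redundant is the internal moment M_Q. The primary structure is two simply-supported spans PQ and QR.
Rotations at Q on the released spans (each span's end-slope, ×1/EI):
  span PQ: triangular load, peak 12.1: w₀L³/(45EI) = 37.81/EI
  span QR: point load 161 at a = 1.88: Pab(L + b)/(6LEI) = 141.4/EI
  relative rotation θ_0 = (37.81 + 141.4)/EI = 179.2/EI
A unit hogging moment at Q produces rotation L₁/(3EI) + L₂/(3EI) = 2.983/EI.
Slope continuity at Q: θ_0 = M_Q·2.983/EI, so M_Q = 179.2/2.983 = 60.06 kN·m (hogging).
Span QR, ΣM about R: R_Q^{QR}·3.75 = 301.1 + 60.06, so R_Q^{QR} = 96.3 kN and R_R = 161 − 96.3 = 64.7 kN.

R_R = 64.7 kN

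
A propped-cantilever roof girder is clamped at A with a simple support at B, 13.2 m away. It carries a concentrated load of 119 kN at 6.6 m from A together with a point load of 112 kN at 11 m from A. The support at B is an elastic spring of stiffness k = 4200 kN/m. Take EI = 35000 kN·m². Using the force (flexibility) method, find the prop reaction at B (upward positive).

R_B = 120.1 kN

Release the roller at B. Primary structure: cantilever fixed at A.
Deflection at B on the released cantilever, summing each load's contribution:
  point load 119 at a = 6.6: Pa²(3L − a)/(6EI) = 28510/EI
  point load 112 at a = 11: Pa²(3L − a)/(6EI) = 64598/EI
  δ_0 = 93108/EI
Tip deflection under a unit load at B: L³/(3EI) = 766.7/EI.
With EI = 35000 kN·m²: δ_0 = 2.6602 m and δ_{BB} = 0.021904 m/kN.
Compatibility — the spring shortens by R_B/k under the reaction it provides: δ_0 − R_B·δ_{BB} = R_B/k. With 1/k = 0.000238 m/kN, R_B = δ_0 / (δ_{BB} + 1/k) = 2.6602 / (0.021904 + 0.000238) = 120.1 kN.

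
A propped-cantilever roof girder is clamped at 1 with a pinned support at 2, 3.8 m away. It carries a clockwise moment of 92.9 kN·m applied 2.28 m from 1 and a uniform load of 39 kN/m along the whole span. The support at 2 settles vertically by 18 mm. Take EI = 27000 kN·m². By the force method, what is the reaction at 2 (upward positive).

Choose R_2 as the redundant. The primary structure is the cantilever fixed at 1.
Primary-structure tip deflection at 2 by superposition:
  clockwise couple 92.9 at a = 2.28: M₀a(2L − a)/(2EI) = 563.4/EI
  UDL 39: wL⁴/(8EI) = 1017/EI
  δ_0 = 1580/EI
Flexibility coefficient — unit upward force at 2: δ_{22} = L³/(3EI) = 18.29/EI.
With EI = 27000 kN·m²: δ_0 = 0.058516 m and δ_{22} = 0.000677 m/kN.
Compatibility — the beam at 2 must follow the support down by 0.018 m: δ_0 − R_2·δ_{22} = 0.018, so R_2 = (0.058516 − 0.018)/0.000677 = 59.81 kN.

R_2 = 59.81 kN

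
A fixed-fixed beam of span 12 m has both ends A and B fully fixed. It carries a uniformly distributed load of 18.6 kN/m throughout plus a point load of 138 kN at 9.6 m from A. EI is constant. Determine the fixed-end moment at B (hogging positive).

M_B = 435.2 kN·m

Release both end moments; the primary structure is a simply-supported span AB with redundants M_A and M_B.
On the primary (simply-supported) span, the end slopes from the loading are:
  at A: UDL 18.6: wL³/(24EI) = 1339/EI
  at B: UDL 18.6: wL³/(24EI) = 1339/EI
  at A: point load 138 at a = 9.6: Pab(L + b)/(6LEI) = 635.9/EI
  at B: point load 138 at a = 9.6: Pab(L + a)/(6LEI) = 953.9/EI
  θ_A0 = 1975/EI,  θ_B0 = 2293/EI
Flexibility coefficients: a unit moment at one end gives L/(3EI) there and L/(6EI) at the far end, so f₁₁ = f₂₂ = 4/EI and f₁₂ = f₂₁ = 2/EI.
Compatibility — zero rotation at each built-in end:
  4 M_A + 2 M_B = 1975
  2 M_A + 4 M_B = 2293
Solving the pair gives M_A = 276.2 kN·m and M_B = 435.2 kN·m (hogging).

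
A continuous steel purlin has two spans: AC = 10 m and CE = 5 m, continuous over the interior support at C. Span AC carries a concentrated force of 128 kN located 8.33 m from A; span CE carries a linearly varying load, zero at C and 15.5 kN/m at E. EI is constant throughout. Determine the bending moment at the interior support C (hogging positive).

Insert a hinge at C; M_C is the redundant, and each span becomes simply supported.
Discontinuity in slope at C on the released structure — sum the simple-span end rotations:
  span AC: point load 128 at a = 8.33: Pab(L + a)/(6LEI) = 544/EI
  span CE: triangular load, peak 15.5: 7w₀L³/(360EI) = 37.67/EI
  relative rotation θ_0 = (544 + 37.67)/EI = 581.7/EI
A unit hogging moment at C produces rotation L₁/(3EI) + L₂/(3EI) = 5/EI.
Slope continuity at C: θ_0 = M_C·5/EI, so M_C = 581.7/5 = 116.3 kN·m (hogging).

M_C = 116.3 kN·m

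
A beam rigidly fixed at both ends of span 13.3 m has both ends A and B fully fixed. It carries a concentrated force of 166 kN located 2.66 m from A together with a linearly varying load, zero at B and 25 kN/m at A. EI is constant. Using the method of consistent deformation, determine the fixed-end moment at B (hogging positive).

M_B = 218.1 kN·m

Take the two fixed-end moments M_A, M_B as redundants; the released structure is the simple span AB.
Simple-span end rotations at A and B under the given loads:
  at A: point load 166 at a = 2.66: Pab(L + b)/(6LEI) = 1409/EI
  at B: point load 166 at a = 2.66: Pab(L + a)/(6LEI) = 939.6/EI
  at A: triangular load, peak 25: w₀L³/(45EI) = 1307/EI
  at B: triangular load, peak 25: 7w₀L³/(360EI) = 1144/EI
  θ_A0 = 2716/EI,  θ_B0 = 2083/EI
Flexibility coefficients: a unit moment at one end gives L/(3EI) there and L/(6EI) at the far end, so f₁₁ = f₂₂ = 4.433/EI and f₁₂ = f₂₁ = 2.217/EI.
Compatibility — zero rotation at each built-in end:
  4.433 M_A + 2.217 M_B = 2716
  2.217 M_A + 4.433 M_B = 2083
Solving the pair gives M_A = 503.7 kN·m and M_B = 218.1 kN·m (hogging).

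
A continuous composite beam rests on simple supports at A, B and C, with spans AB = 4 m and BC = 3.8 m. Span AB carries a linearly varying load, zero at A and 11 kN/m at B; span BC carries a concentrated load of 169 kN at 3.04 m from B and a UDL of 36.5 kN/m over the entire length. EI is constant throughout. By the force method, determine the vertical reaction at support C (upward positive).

R_C = 186.6 kN

Release continuity at B by inserting a hinge; the redundant is the internal moment M_B. The primary structure is two simply-supported spans AB and BC.
End slopes at the hinge B, treating each span as simply supported:
  span AB: triangular load, peak 11: w₀L³/(45EI) = 15.64/EI
  span BC: point load 169 at a = 3.04: Pab(L + b)/(6LEI) = 78.09/EI
  span BC: UDL 36.5: wL³/(24EI) = 83.45/EI
  relative rotation θ_0 = (15.64 + 161.5)/EI = 177.2/EI
A unit hogging moment at B produces rotation L₁/(3EI) + L₂/(3EI) = 2.6/EI.
Compatibility: M_B·(L₁+L₂)/(3EI) = θ_0, giving M_B = 68.15 kN·m (hogging).
Span BC, ΣM about C: R_B^{BC}·3.8 = 392 + 68.15, so R_B^{BC} = 121.1 kN and R_C = 307.7 − 121.1 = 186.6 kN.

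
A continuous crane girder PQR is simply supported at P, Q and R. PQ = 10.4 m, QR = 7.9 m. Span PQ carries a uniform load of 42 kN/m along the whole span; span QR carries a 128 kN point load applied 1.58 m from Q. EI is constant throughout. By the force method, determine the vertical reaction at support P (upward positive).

R_P = 181.3 kN

Take M_Q as the redundant. Released structure: two simple spans PQ and QR with a hinge at Q.
Discontinuity in slope at Q on the released structure — sum the simple-span end rotations:
  span PQ: UDL 42: wL³/(24EI) = 1969/EI
  span QR: point load 128 at a = 1.58: Pab(L + b)/(6LEI) = 383.4/EI
  relative rotation θ_0 = (1969 + 383.4)/EI = 2352/EI
A unit hogging moment at Q produces rotation L₁/(3EI) + L₂/(3EI) = 6.1/EI.
Slope continuity at Q: θ_0 = M_Q·6.1/EI, so M_Q = 2352/6.1 = 385.6 kN·m (hogging).
Span PQ, ΣM about P with M_Q applied at Q: R_Q^{PQ}·10.4 = 2271 + 385.6, so R_Q^{PQ} = 255.5 kN and R_P = 436.8 − 255.5 = 181.3 kN.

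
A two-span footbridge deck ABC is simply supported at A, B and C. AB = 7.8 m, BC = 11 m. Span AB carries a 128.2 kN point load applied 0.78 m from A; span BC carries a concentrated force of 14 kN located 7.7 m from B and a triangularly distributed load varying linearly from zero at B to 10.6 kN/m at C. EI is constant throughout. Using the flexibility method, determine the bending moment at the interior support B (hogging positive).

Release continuity at B by inserting a hinge; the redundant is the internal moment M_B. The primary structure is two simply-supported spans AB and BC.
End slopes at the hinge B, treating each span as simply supported:
  span AB: point load 128.2 at a = 0.78: Pab(L + a)/(6LEI) = 128.7/EI
  span BC: point load 14 at a = 7.7: Pab(L + b)/(6LEI) = 77.08/EI
  span BC: triangular load, peak 10.6: 7w₀L³/(360EI) = 274.3/EI
  relative rotation θ_0 = (128.7 + 351.4)/EI = 480.1/EI
A unit hogging moment at B produces rotation L₁/(3EI) + L₂/(3EI) = 6.267/EI.
Slope continuity at B: θ_0 = M_B·6.267/EI, so M_B = 480.1/6.267 = 76.61 kN·m (hogging).

M_B = 76.61 kN·m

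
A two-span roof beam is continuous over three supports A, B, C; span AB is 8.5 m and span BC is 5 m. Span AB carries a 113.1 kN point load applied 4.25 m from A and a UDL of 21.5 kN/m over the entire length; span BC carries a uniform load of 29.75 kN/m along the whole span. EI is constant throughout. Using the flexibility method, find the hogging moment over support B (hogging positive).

Take M_B as the redundant. Released structure: two simple spans AB and BC with a hinge at B.
Rotations at B on the released spans (each span's end-slope, ×1/EI):
  span AB: point load 113.1 at a = 4.25: Pab(L + a)/(6LEI) = 510.7/EI
  span AB: UDL 21.5: wL³/(24EI) = 550.2/EI
  span BC: UDL 29.75: wL³/(24EI) = 154.9/EI
  relative rotation θ_0 = (1061 + 154.9)/EI = 1216/EI
A unit hogging moment at B produces rotation L₁/(3EI) + L₂/(3EI) = 4.5/EI.
Slope continuity at B: θ_0 = M_B·4.5/EI, so M_B = 1216/4.5 = 270.2 kN·m (hogging).

M_B = 270.2 kN·m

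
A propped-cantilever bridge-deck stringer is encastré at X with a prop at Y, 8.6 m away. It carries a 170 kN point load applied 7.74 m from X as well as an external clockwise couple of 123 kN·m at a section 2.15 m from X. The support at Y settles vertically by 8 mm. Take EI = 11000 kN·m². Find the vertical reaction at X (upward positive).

Take the reaction at Y as the redundant and release it; the primary structure is a cantilever fixed at X.
Downward deflection at the released point Y due to the loads:
  point load 170 at a = 7.74: Pa²(3L − a)/(6EI) = 30655/EI
  clockwise couple 123 at a = 2.15: M₀a(2L − a)/(2EI) = 1990/EI
  δ_0 = 32645/EI
Flexibility coefficient — unit upward force at Y: δ_{YY} = L³/(3EI) = 212/EI.
With EI = 11000 kN·m²: δ_0 = 2.9677 m and δ_{YY} = 0.019274 m/kN.
Compatibility — the beam at Y must follow the support down by 0.008 m: δ_0 − R_Y·δ_{YY} = 0.008, so R_Y = (2.9677 − 0.008)/0.019274 = 153.6 kN.
Vertical equilibrium: R_X = ΣP − R_Y = 170 − 153.6 = 16.44 kN.

R_X = 16.44 kN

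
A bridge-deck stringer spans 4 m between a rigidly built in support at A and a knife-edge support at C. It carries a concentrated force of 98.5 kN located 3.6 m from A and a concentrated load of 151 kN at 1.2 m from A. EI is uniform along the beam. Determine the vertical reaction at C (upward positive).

Remove the prop at C; the released (primary) structure is a cantilever built in at A.
Primary-structure tip deflection at C by superposition:
  point load 98.5 at a = 3.6: Pa²(3L − a)/(6EI) = 1787/EI
  point load 151 at a = 1.2: Pa²(3L − a)/(6EI) = 391.4/EI
  δ_0 = 2179/EI
Tip deflection under a unit load at C: L³/(3EI) = 21.33/EI.
The prop prevents deflection at C: R_C = δ_0/δ_{CC} = 2179/21.33 = 102.1 kN.

R_C = 102.1 kN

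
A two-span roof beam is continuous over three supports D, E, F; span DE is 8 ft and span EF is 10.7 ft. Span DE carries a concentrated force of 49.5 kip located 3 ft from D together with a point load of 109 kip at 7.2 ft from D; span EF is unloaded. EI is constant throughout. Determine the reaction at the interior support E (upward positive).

Take M_E as the redundant. Released structure: two simple spans DE and EF with a hinge at E.
Rotations at E on the released spans (each span's end-slope, ×1/EI):
  span DE: point load 49.5 at a = 3: Pab(L + a)/(6LEI) = 170.2/EI
  span DE: point load 109 at a = 7.2: Pab(L + a)/(6LEI) = 198.8/EI
  relative rotation θ_0 = (369 + 0)/EI = 369/EI
A unit hogging moment at E produces rotation L₁/(3EI) + L₂/(3EI) = 6.233/EI.
Slope continuity at E: θ_0 = M_E·6.233/EI, so M_E = 369/6.233 = 59.19 kip·ft (hogging).
Span DE, ΣM about D with M_E applied at E: R_E^{DE}·8 = 933.3 + 59.19, so R_E^{DE} = 124.1 kip and R_D = 158.5 − 124.1 = 34.44 kip.
Span EF, ΣM about F: R_E^{EF}·10.7 = 0 + 59.19, so R_E^{EF} = 5.532 kip and R_F = 0 − 5.532 = -5.532 kip.
R_E = 124.1 + 5.532 = 129.6 kip.

R_E = 129.6 kip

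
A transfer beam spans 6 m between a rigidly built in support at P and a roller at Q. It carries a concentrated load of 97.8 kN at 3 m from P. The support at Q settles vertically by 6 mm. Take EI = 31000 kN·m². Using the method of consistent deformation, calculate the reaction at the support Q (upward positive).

R_Q = 27.98 kN

Choose R_Q as the redundant. The primary structure is the cantilever fixed at P.
Downward deflection at the released point Q due to the loads:
  point load 97.8 at a = 3: Pa²(3L − a)/(6EI) = 2200/EI
Tip deflection under a unit load at Q: L³/(3EI) = 72/EI.
With EI = 31000 kN·m²: δ_0 = 0.070984 m and δ_{QQ} = 0.002323 m/kN.
Compatibility — the beam at Q must follow the support down by 0.006 m: δ_0 − R_Q·δ_{QQ} = 0.006, so R_Q = (0.070984 − 0.006)/0.002323 = 27.98 kN.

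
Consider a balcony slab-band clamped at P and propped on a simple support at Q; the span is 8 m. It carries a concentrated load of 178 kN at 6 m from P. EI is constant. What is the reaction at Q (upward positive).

R_Q = 112.6 kN

Take the reaction at Q as the redundant and release it; the primary structure is a cantilever fixed at P.
Primary-structure tip deflection at Q by superposition:
  point load 178 at a = 6: Pa²(3L − a)/(6EI) = 19224/EI
Tip deflection under a unit load at Q: L³/(3EI) = 170.7/EI.
The prop prevents deflection at Q: R_Q = δ_0/δ_{QQ} = 19224/170.7 = 112.6 kN.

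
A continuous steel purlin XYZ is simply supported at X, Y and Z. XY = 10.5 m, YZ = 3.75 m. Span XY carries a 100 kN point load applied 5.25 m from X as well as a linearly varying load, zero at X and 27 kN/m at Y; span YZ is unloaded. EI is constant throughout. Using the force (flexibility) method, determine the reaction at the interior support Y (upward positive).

R_Y = 249.9 kN

Insert a hinge at Y; M_Y is the redundant, and each span becomes simply supported.
Rotations at Y on the released spans (each span's end-slope, ×1/EI):
  span XY: point load 100 at a = 5.25: Pab(L + a)/(6LEI) = 689.1/EI
  span XY: triangular load, peak 27: w₀L³/(45EI) = 694.6/EI
  relative rotation θ_0 = (1384 + 0)/EI = 1384/EI
A unit hogging moment at Y produces rotation L₁/(3EI) + L₂/(3EI) = 4.75/EI.
Compatibility: M_Y·(L₁+L₂)/(3EI) = θ_0, giving M_Y = 291.3 kN·m (hogging).
Span XY, ΣM about X with M_Y applied at Y: R_Y^{XY}·10.5 = 1517 + 291.3, so R_Y^{XY} = 172.2 kN and R_X = 241.8 − 172.2 = 69.51 kN.
Span YZ, ΣM about Z: R_Y^{YZ}·3.75 = 0 + 291.3, so R_Y^{YZ} = 77.68 kN and R_Z = 0 − 77.68 = -77.68 kN.
R_Y = 172.2 + 77.68 = 249.9 kN.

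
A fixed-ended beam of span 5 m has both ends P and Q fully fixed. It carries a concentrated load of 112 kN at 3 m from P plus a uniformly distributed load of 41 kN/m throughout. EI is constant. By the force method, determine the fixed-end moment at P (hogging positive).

Take the two fixed-end moments M_P, M_Q as redundants; the released structure is the simple span PQ.
End rotations of the released simple span under the applied load (×1/EI):
  at P: point load 112 at a = 3: Pab(L + b)/(6LEI) = 156.8/EI
  at Q: point load 112 at a = 3: Pab(L + a)/(6LEI) = 179.2/EI
  at P: UDL 41: wL³/(24EI) = 213.5/EI
  at Q: UDL 41: wL³/(24EI) = 213.5/EI
  θ_P0 = 370.3/EI,  θ_Q0 = 392.7/EI
Flexibility coefficients: a unit moment at one end gives L/(3EI) there and L/(6EI) at the far end, so f₁₁ = f₂₂ = 1.667/EI and f₁₂ = f₂₁ = 0.8333/EI.
Compatibility — zero rotation at each built-in end:
  1.667 M_P + 0.8333 M_Q = 370.3
  0.8333 M_P + 1.667 M_Q = 392.7
Solving the pair gives M_P = 139.2 kN·m and M_Q = 166.1 kN·m (hogging).

M_P = 139.2 kN·m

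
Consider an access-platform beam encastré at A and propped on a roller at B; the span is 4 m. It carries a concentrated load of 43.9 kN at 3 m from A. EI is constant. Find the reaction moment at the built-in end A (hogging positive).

M_A = 20.58 kN·m

Take the reaction at B as the redundant and release it; the primary structure is a cantilever fixed at A.
Primary-structure tip deflection at B by superposition:
  point load 43.9 at a = 3: Pa²(3L − a)/(6EI) = 592.6/EI
Flexibility coefficient — unit upward force at B: δ_{BB} = L³/(3EI) = 21.33/EI.
Compatibility at B: δ_0 − R_B·δ_{BB} = 0, so R_B = 592.6/21.33 = 27.78 kN.
Moment equilibrium about A: M_A = Σ(load moments about A) − R_B·L = 131.7 − 27.78×4 = 20.58 kN·m.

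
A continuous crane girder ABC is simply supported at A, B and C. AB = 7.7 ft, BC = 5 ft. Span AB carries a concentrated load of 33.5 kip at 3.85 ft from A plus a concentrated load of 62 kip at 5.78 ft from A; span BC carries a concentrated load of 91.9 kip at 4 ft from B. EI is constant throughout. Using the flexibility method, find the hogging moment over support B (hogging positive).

M_B = 94.11 kip·ft

Release continuity at B by inserting a hinge; the redundant is the internal moment M_B. The primary structure is two simply-supported spans AB and BC.
Rotations at B on the released spans (each span's end-slope, ×1/EI):
  span AB: point load 33.5 at a = 3.85: Pab(L + a)/(6LEI) = 124.1/EI
  span AB: point load 62 at a = 5.78: Pab(L + a)/(6LEI) = 200.8/EI
  span BC: point load 91.9 at a = 4: Pab(L + b)/(6LEI) = 73.52/EI
  relative rotation θ_0 = (324.9 + 73.52)/EI = 398.4/EI
A unit hogging moment at B produces rotation L₁/(3EI) + L₂/(3EI) = 4.233/EI.
Slope continuity at B: θ_0 = M_B·4.233/EI, so M_B = 398.4/4.233 = 94.11 kip·ft (hogging).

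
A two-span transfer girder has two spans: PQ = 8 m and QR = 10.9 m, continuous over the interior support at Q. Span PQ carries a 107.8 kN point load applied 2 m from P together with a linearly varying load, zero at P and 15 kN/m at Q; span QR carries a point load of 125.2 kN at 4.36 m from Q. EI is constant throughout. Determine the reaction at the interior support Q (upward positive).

Insert a hinge at Q; M_Q is the redundant, and each span becomes simply supported.
Discontinuity in slope at Q on the released structure — sum the simple-span end rotations:
  span PQ: point load 107.8 at a = 2: Pab(L + a)/(6LEI) = 269.5/EI
  span PQ: triangular load, peak 15: w₀L³/(45EI) = 170.7/EI
  span QR: point load 125.2 at a = 4.36: Pab(L + b)/(6LEI) = 952/EI
  relative rotation θ_0 = (440.2 + 952)/EI = 1392/EI
A unit hogging moment at Q produces rotation L₁/(3EI) + L₂/(3EI) = 6.3/EI.
Slope continuity at Q: θ_0 = M_Q·6.3/EI, so M_Q = 1392/6.3 = 221 kN·m (hogging).
Span PQ, ΣM about P with M_Q applied at Q: R_Q^{PQ}·8 = 535.6 + 221, so R_Q^{PQ} = 94.57 kN and R_P = 167.8 − 94.57 = 73.23 kN.
Span QR, ΣM about R: R_Q^{QR}·10.9 = 818.8 + 221, so R_Q^{QR} = 95.39 kN and R_R = 125.2 − 95.39 = 29.81 kN.
R_Q = 94.57 + 95.39 = 190 kN.

R_Q = 190 kN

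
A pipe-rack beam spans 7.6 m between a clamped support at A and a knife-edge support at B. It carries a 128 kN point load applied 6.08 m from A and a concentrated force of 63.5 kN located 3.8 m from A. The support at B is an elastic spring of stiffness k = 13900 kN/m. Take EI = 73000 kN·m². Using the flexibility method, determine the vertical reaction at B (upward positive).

R_B = 106.1 kN

Release the roller at B. Primary structure: cantilever fixed at A.
Deflection at B on the released cantilever, summing each load's contribution:
  point load 128 at a = 6.08: Pa²(3L − a)/(6EI) = 13186/EI
  point load 63.5 at a = 3.8: Pa²(3L − a)/(6EI) = 2904/EI
  δ_0 = 16089/EI
Tip deflection under a unit load at B: L³/(3EI) = 146.3/EI.
With EI = 73000 kN·m²: δ_0 = 0.2204 m and δ_{BB} = 0.002004 m/kN.
Compatibility — the spring shortens by R_B/k under the reaction it provides: δ_0 − R_B·δ_{BB} = R_B/k. With 1/k = 0.000072 m/kN, R_B = δ_0 / (δ_{BB} + 1/k) = 0.2204 / (0.002004 + 0.000072) = 106.1 kN.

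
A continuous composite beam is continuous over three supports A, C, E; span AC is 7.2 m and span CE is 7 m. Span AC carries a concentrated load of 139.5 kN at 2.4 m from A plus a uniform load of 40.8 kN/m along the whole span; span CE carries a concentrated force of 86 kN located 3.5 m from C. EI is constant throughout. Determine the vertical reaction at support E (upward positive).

R_E = 5.122 kN

Take M_C as the redundant. Released structure: two simple spans AC and CE with a hinge at C.
Discontinuity in slope at C on the released structure — sum the simple-span end rotations:
  span AC: point load 139.5 at a = 2.4: Pab(L + a)/(6LEI) = 357.1/EI
  span AC: UDL 40.8: wL³/(24EI) = 634.5/EI
  span CE: point load 86 at a = 3.5: Pab(L + b)/(6LEI) = 263.4/EI
  relative rotation θ_0 = (991.6 + 263.4)/EI = 1255/EI
A unit hogging moment at C produces rotation L₁/(3EI) + L₂/(3EI) = 4.733/EI.
Compatibility: M_C·(L₁+L₂)/(3EI) = θ_0, giving M_C = 265.1 kN·m (hogging).
Span CE, ΣM about E: R_C^{CE}·7 = 301 + 265.1, so R_C^{CE} = 80.88 kN and R_E = 86 − 80.88 = 5.122 kN.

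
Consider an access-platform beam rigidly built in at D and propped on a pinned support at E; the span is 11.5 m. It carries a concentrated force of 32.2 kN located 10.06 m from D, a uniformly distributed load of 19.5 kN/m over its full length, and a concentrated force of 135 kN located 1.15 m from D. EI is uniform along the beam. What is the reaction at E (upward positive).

Remove the prop at E; the released (primary) structure is a cantilever built in at D.
Free-end deflection of the primary structure under the applied loading (downward +):
  point load 32.2 at a = 10.06: Pa²(3L − a)/(6EI) = 13274/EI
  UDL 19.5: wL⁴/(8EI) = 42632/EI
  point load 135 at a = 1.15: Pa²(3L − a)/(6EI) = 992.4/EI
  δ_0 = 56898/EI
Tip deflection under a unit load at E: L³/(3EI) = 507/EI.
Compatibility at E: δ_0 − R_E·δ_{EE} = 0, so R_E = 56898/507 = 112.2 kN.

R_E = 112.2 kN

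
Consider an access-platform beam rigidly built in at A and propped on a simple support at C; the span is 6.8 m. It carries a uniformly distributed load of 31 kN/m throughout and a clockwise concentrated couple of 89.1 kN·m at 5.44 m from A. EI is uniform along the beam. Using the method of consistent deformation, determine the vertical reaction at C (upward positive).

Take the reaction at C as the redundant and release it; the primary structure is a cantilever fixed at A.
Deflection at C on the released cantilever, summing each load's contribution:
  UDL 31: wL⁴/(8EI) = 8285/EI
  clockwise couple 89.1 at a = 5.44: M₀a(2L − a)/(2EI) = 1978/EI
  δ_0 = 10263/EI
Tip deflection under a unit load at C: L³/(3EI) = 104.8/EI.
The prop prevents deflection at C: R_C = δ_0/δ_{CC} = 10263/104.8 = 97.92 kN.

R_C = 97.92 kN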